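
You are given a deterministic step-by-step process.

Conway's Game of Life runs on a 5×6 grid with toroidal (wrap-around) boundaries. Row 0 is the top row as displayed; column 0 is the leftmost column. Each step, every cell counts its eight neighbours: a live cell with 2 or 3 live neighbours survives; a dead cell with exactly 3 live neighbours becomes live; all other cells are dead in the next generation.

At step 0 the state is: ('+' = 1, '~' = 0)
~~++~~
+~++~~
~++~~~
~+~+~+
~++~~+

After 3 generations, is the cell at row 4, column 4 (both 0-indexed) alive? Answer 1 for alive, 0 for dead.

t=0: ~~++~~
+~++~~
~++~~~
~+~+~+
~++~~+
t=1: +~~~+~
~~~~~~
~~~~+~
~~~++~
~+~~~~
t=2: ~~~~~~
~~~~~+
~~~++~
~~~++~
~~~+++
t=3: ~~~~~+
~~~~+~
~~~+~+
~~+~~~
~~~+~+

0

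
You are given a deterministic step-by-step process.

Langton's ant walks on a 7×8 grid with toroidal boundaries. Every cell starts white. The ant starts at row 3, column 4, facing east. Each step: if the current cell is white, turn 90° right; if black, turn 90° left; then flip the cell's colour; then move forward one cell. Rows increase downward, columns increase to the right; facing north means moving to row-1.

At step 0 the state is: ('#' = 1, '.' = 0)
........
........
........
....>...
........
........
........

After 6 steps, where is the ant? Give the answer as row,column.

2,5

gen 0: ........
........
........
....>...
........
........
........
gen 1: ........
........
........
....#...
....v...
........
........
gen 2: ........
........
........
....#...
...<#...
........
........
gen 3: ........
........
........
...^#...
...##...
........
........
gen 4: ........
........
........
...#>...
...##...
........
........
gen 5: ........
........
....^...
...#....
...##...
........
........
gen 6: ........
........
....#>..
...#....
...##...
........
........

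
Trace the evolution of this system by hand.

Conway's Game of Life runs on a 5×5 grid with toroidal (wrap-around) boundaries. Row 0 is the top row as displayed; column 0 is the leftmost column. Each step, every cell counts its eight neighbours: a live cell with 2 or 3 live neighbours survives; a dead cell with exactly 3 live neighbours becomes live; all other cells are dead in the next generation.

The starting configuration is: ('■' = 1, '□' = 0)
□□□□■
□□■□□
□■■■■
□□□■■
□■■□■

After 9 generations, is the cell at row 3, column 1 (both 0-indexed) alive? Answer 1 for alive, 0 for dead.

1

gen 0: □□□□■
□□■□□
□■■■■
□□□■■
□■■□■
gen 1: ■■■□□
■■■□■
■■□□■
□□□□□
□□■□■
gen 2: □□□□□
□□□□□
□□■■■
□■□■■
■□■■□
gen 3: □□□□□
□□□■□
■□■□■
□■□□□
■■■■□
gen 4: □■□■■
□□□■■
■■■■■
□□□□□
■■■□□
gen 5: □■□□□
□□□□□
■■■□□
□□□□□
■■■■■
gen 6: □■□■■
■□■□□
□■□□□
□□□□□
■■■■■
gen 7: □□□□□
■□■■■
□■□□□
□□□■■
□■□□□
gen 8: ■■■■■
■■■■■
□■□□□
■□■□□
□□□□□
gen 9: □□□□□
□□□□□
□□□□□
□■□□□
□□□□□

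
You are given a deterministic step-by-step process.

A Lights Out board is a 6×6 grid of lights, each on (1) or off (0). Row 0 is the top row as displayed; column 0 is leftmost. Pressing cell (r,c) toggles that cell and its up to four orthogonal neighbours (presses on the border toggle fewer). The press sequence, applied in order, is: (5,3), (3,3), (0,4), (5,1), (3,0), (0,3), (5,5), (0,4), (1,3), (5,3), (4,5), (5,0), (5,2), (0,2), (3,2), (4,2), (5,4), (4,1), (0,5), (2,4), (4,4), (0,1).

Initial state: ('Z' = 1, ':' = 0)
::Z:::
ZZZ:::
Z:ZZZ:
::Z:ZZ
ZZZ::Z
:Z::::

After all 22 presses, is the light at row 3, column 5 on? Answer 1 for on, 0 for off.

0

gen 0: ::Z:::
ZZZ:::
Z:ZZZ:
::Z:ZZ
ZZZ::Z
:Z::::
gen 1: ::Z:::
ZZZ:::
Z:ZZZ:
::Z:ZZ
ZZZZ:Z
:ZZZZ:
gen 2: ::Z:::
ZZZ:::
Z:Z:Z:
:::Z:Z
ZZZ::Z
:ZZZZ:
gen 3: ::ZZZZ
ZZZ:Z:
Z:Z:Z:
:::Z:Z
ZZZ::Z
:ZZZZ:
gen 4: ::ZZZZ
ZZZ:Z:
Z:Z:Z:
:::Z:Z
Z:Z::Z
Z::ZZ:
gen 5: ::ZZZZ
ZZZ:Z:
::Z:Z:
ZZ:Z:Z
::Z::Z
Z::ZZ:
gen 6: :::::Z
ZZZZZ:
::Z:Z:
ZZ:Z:Z
::Z::Z
Z::ZZ:
gen 7: :::::Z
ZZZZZ:
::Z:Z:
ZZ:Z:Z
::Z:::
Z::Z:Z
gen 8: :::ZZ:
ZZZZ::
::Z:Z:
ZZ:Z:Z
::Z:::
Z::Z:Z
gen 9: ::::Z:
ZZ::Z:
::ZZZ:
ZZ:Z:Z
::Z:::
Z::Z:Z
gen 10: ::::Z:
ZZ::Z:
::ZZZ:
ZZ:Z:Z
::ZZ::
Z:Z:ZZ
gen 11: ::::Z:
ZZ::Z:
::ZZZ:
ZZ:Z::
::ZZZZ
Z:Z:Z:
gen 12: ::::Z:
ZZ::Z:
::ZZZ:
ZZ:Z::
Z:ZZZZ
:ZZ:Z:
gen 13: ::::Z:
ZZ::Z:
::ZZZ:
ZZ:Z::
Z::ZZZ
:::ZZ:
gen 14: :ZZZZ:
ZZZ:Z:
::ZZZ:
ZZ:Z::
Z::ZZZ
:::ZZ:
gen 15: :ZZZZ:
ZZZ:Z:
:::ZZ:
Z:Z:::
Z:ZZZZ
:::ZZ:
gen 16: :ZZZZ:
ZZZ:Z:
:::ZZ:
Z:::::
ZZ::ZZ
::ZZZ:
gen 17: :ZZZZ:
ZZZ:Z:
:::ZZ:
Z:::::
ZZ:::Z
::Z::Z
gen 18: :ZZZZ:
ZZZ:Z:
:::ZZ:
ZZ::::
::Z::Z
:ZZ::Z
gen 19: :ZZZ:Z
ZZZ:ZZ
:::ZZ:
ZZ::::
::Z::Z
:ZZ::Z
gen 20: :ZZZ:Z
ZZZ::Z
:::::Z
ZZ::Z:
::Z::Z
:ZZ::Z
gen 21: :ZZZ:Z
ZZZ::Z
:::::Z
ZZ::::
::ZZZ:
:ZZ:ZZ
gen 22: Z::Z:Z
Z:Z::Z
:::::Z
ZZ::::
::ZZZ:
:ZZ:ZZ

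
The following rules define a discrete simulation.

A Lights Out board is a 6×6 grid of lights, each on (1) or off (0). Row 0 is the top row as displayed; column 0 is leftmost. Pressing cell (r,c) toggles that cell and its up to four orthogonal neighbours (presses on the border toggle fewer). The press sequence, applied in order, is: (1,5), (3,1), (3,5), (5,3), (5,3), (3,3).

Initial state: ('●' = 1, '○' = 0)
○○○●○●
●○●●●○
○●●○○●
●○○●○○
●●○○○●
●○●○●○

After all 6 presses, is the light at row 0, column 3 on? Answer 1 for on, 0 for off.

step 0: ○○○●○●
●○●●●○
○●●○○●
●○○●○○
●●○○○●
●○●○●○
step 1: ○○○●○○
●○●●○●
○●●○○○
●○○●○○
●●○○○●
●○●○●○
step 2: ○○○●○○
●○●●○●
○○●○○○
○●●●○○
●○○○○●
●○●○●○
step 3: ○○○●○○
●○●●○●
○○●○○●
○●●●●●
●○○○○○
●○●○●○
step 4: ○○○●○○
●○●●○●
○○●○○●
○●●●●●
●○○●○○
●○○●○○
step 5: ○○○●○○
●○●●○●
○○●○○●
○●●●●●
●○○○○○
●○●○●○
step 6: ○○○●○○
●○●●○●
○○●●○●
○●○○○●
●○○●○○
●○●○●○

1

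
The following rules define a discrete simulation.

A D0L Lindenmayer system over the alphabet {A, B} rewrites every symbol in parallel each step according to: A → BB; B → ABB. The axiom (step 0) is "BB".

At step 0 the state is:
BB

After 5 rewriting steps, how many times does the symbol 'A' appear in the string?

88

step 0: BB
step 1: ABBABB
step 2: BBABBABBBBABBABB
step 3: ABBABBBBABBABBBBABBABBABBABBBBABBABBBBABBABB
step 4: BBABBABBBBABBABBABBABBBBABBABBBBABBABBABBABBBBABBABBBBABBABBBBABBABBBBABBABBABBABBBBABBABBBBABBABBABBABBBBABBABBBBABBABB
step 5: ABBABBBBABBABBBBABBABBABBABBBBABBABBBBABBABBBBABBABBBBABBA…ABBABBBBABBABBABBABBBBABBABBBBABBABBABBABBBBABBABBBBABBABB  (len 328)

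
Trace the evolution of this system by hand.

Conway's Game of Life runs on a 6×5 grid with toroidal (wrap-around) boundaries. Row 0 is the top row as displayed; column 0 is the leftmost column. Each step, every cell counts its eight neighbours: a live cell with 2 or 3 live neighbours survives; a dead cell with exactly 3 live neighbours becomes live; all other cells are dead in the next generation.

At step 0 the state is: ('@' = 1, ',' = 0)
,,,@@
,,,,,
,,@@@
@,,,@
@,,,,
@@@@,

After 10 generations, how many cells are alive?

4

gen 0: ,,,@@
,,,,,
,,@@@
@,,,@
@,,,,
@@@@,
gen 1: @@,@@
,,@,,
@,,@@
@@,,,
,,@@,
@@@@,
gen 2: ,,,,,
,,@,,
@,@@@
@@,,,
,,,@,
,,,,,
gen 3: ,,,,,
,@@,@
@,@@@
@@,,,
,,,,,
,,,,,
gen 4: ,,,,,
,@@,@
,,,,,
@@@@,
,,,,,
,,,,,
gen 5: ,,,,,
,,,,,
,,,,@
,@@,,
,@@,,
,,,,,
gen 6: ,,,,,
,,,,,
,,,,,
@@@@,
,@@,,
,,,,,
gen 7: ,,,,,
,,,,,
,@@,,
@,,@,
@,,@,
,,,,,
gen 8: ,,,,,
,,,,,
,@@,,
@,,@,
,,,,,
,,,,,
gen 9: ,,,,,
,,,,,
,@@,,
,@@,,
,,,,,
,,,,,
gen 10: ,,,,,
,,,,,
,@@,,
,@@,,
,,,,,
,,,,,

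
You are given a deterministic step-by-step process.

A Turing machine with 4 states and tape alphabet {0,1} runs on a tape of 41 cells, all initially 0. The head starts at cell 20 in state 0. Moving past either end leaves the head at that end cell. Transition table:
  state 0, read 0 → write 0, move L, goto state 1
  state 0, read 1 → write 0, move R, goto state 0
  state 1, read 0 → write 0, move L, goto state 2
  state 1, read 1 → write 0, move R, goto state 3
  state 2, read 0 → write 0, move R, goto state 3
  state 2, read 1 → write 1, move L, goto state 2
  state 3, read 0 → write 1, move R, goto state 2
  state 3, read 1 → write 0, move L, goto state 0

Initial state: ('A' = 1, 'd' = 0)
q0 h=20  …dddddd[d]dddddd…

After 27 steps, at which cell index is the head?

39

0) q0 h=20  …dddddd[d]dddddd…
1) q1 h=19  …dddddd[d]dddddd…
2) q2 h=18  …dddddd[d]dddddd…
3) q3 h=19  …dddddd[d]dddddd…
4) q2 h=20  …dddddA[d]dddddd…
5) q3 h=21  …ddddAd[d]dddddd…
6) q2 h=22  …dddAdA[d]dddddd…
7) q3 h=23  …ddAdAd[d]dddddd…
8) q2 h=24  …dAdAdA[d]dddddd…
9) q3 h=25  …AdAdAd[d]dddddd…
10) q2 h=26  …dAdAdA[d]dddddd…
11) q3 h=27  …AdAdAd[d]dddddd…
12) q2 h=28  …dAdAdA[d]dddddd…
13) q3 h=29  …AdAdAd[d]dddddd…
14) q2 h=30  …dAdAdA[d]dddddd…
15) q3 h=31  …AdAdAd[d]dddddd…
16) q2 h=32  …dAdAdA[d]dddddd…
17) q3 h=33  …AdAdAd[d]dddddd…
18) q2 h=34  …dAdAdA[d]dddddd|
19) q3 h=35  …AdAdAd[d]ddddd|
20) q2 h=36  …dAdAdA[d]dddd|
21) q3 h=37  …AdAdAd[d]ddd|
22) q2 h=38  …dAdAdA[d]dd|
23) q3 h=39  …AdAdAd[d]d|
24) q2 h=40  …dAdAdA[d]|
25) q3 h=40  …dAdAdA[d]|
26) q2 h=40  …dAdAdA[A]|
27) q2 h=39  …AdAdAd[A]A|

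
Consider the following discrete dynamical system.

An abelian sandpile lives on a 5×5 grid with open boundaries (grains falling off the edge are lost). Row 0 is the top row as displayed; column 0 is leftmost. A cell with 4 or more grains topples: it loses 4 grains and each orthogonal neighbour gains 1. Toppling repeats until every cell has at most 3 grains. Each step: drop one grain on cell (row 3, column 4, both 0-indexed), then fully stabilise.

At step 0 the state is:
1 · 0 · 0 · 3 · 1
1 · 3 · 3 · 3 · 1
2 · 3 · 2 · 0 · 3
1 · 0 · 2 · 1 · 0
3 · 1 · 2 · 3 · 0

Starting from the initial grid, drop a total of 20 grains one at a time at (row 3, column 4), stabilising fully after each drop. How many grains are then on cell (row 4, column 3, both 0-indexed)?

gen 0: 1 · 0 · 0 · 3 · 1
1 · 3 · 3 · 3 · 1
2 · 3 · 2 · 0 · 3
1 · 0 · 2 · 1 · 0
3 · 1 · 2 · 3 · 0
gen 1: 1 · 0 · 0 · 3 · 1
1 · 3 · 3 · 3 · 1
2 · 3 · 2 · 0 · 3
1 · 0 · 2 · 1 · 1
3 · 1 · 2 · 3 · 0
gen 2: 1 · 0 · 0 · 3 · 1
1 · 3 · 3 · 3 · 1
2 · 3 · 2 · 0 · 3
1 · 0 · 2 · 1 · 2
3 · 1 · 2 · 3 · 0
gen 3: 1 · 0 · 0 · 3 · 1
1 · 3 · 3 · 3 · 1
2 · 3 · 2 · 0 · 3
1 · 0 · 2 · 1 · 3
3 · 1 · 2 · 3 · 0
gen 4: 1 · 0 · 0 · 3 · 1
1 · 3 · 3 · 3 · 2
2 · 3 · 2 · 1 · 0
1 · 0 · 2 · 2 · 1
3 · 1 · 2 · 3 · 1
gen 5: 1 · 0 · 0 · 3 · 1
1 · 3 · 3 · 3 · 2
2 · 3 · 2 · 1 · 0
1 · 0 · 2 · 2 · 2
3 · 1 · 2 · 3 · 1
gen 6: 1 · 0 · 0 · 3 · 1
1 · 3 · 3 · 3 · 2
2 · 3 · 2 · 1 · 0
1 · 0 · 2 · 2 · 3
3 · 1 · 2 · 3 · 1
gen 7: 1 · 0 · 0 · 3 · 1
1 · 3 · 3 · 3 · 2
2 · 3 · 2 · 1 · 1
1 · 0 · 2 · 3 · 0
3 · 1 · 2 · 3 · 2
gen 8: 1 · 0 · 0 · 3 · 1
1 · 3 · 3 · 3 · 2
2 · 3 · 2 · 1 · 1
1 · 0 · 2 · 3 · 1
3 · 1 · 2 · 3 · 2
gen 9: 1 · 0 · 0 · 3 · 1
1 · 3 · 3 · 3 · 2
2 · 3 · 2 · 1 · 1
1 · 0 · 2 · 3 · 2
3 · 1 · 2 · 3 · 2
gen 10: 1 · 0 · 0 · 3 · 1
1 · 3 · 3 · 3 · 2
2 · 3 · 2 · 1 · 1
1 · 0 · 2 · 3 · 3
3 · 1 · 2 · 3 · 2
gen 11: 1 · 0 · 0 · 3 · 1
1 · 3 · 3 · 3 · 2
2 · 3 · 2 · 2 · 2
1 · 0 · 3 · 1 · 2
3 · 1 · 3 · 1 · 0
gen 12: 1 · 0 · 0 · 3 · 1
1 · 3 · 3 · 3 · 2
2 · 3 · 2 · 2 · 2
1 · 0 · 3 · 1 · 3
3 · 1 · 3 · 1 · 0
gen 13: 1 · 0 · 0 · 3 · 1
1 · 3 · 3 · 3 · 2
2 · 3 · 2 · 2 · 3
1 · 0 · 3 · 2 · 0
3 · 1 · 3 · 1 · 1
gen 14: 1 · 0 · 0 · 3 · 1
1 · 3 · 3 · 3 · 2
2 · 3 · 2 · 2 · 3
1 · 0 · 3 · 2 · 1
3 · 1 · 3 · 1 · 1
gen 15: 1 · 0 · 0 · 3 · 1
1 · 3 · 3 · 3 · 2
2 · 3 · 2 · 2 · 3
1 · 0 · 3 · 2 · 2
3 · 1 · 3 · 1 · 1
gen 16: 1 · 0 · 0 · 3 · 1
1 · 3 · 3 · 3 · 2
2 · 3 · 2 · 2 · 3
1 · 0 · 3 · 2 · 3
3 · 1 · 3 · 1 · 1
gen 17: 1 · 0 · 0 · 3 · 1
1 · 3 · 3 · 3 · 3
2 · 3 · 2 · 3 · 0
1 · 0 · 3 · 3 · 1
3 · 1 · 3 · 1 · 2
gen 18: 1 · 0 · 0 · 3 · 1
1 · 3 · 3 · 3 · 3
2 · 3 · 2 · 3 · 0
1 · 0 · 3 · 3 · 2
3 · 1 · 3 · 1 · 2
gen 19: 1 · 0 · 0 · 3 · 1
1 · 3 · 3 · 3 · 3
2 · 3 · 2 · 3 · 0
1 · 0 · 3 · 3 · 3
3 · 1 · 3 · 1 · 2
gen 20: 1 · 1 · 2 · 0 · 3
2 · 1 · 2 · 3 · 0
3 · 1 · 2 · 2 · 3
1 · 2 · 2 · 2 · 1
3 · 2 · 0 · 3 · 3

3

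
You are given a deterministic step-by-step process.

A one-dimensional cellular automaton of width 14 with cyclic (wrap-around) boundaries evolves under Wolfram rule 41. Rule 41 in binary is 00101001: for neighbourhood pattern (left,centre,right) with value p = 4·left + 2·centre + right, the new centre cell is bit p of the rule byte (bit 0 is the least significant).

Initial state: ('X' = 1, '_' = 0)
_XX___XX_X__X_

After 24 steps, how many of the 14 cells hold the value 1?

t=0: _XX___XX_X__X_
t=1: _X__X_X_X_____
t=2: _____X_X__XXXX
t=3: _XXX__X___X___
t=4: _X______X___XX
t=5: X__XXXX___X_X_
t=6: ___X____X__X_X
t=7: _X___XX_____X_
t=8: ___X_X__XXX___
t=9: XX__X___X___XX
t=10: ______X___X_X_
t=11: XXXXX___X__X__
t=12: X_____X_______
t=13: __XXX___XXXXX_
t=14: X_X___X_X_____
t=15: _X__X__X__XXX_
t=16: __________X___
t=17: XXXXXXXXX___XX
t=18: __________X_X_
t=19: XXXXXXXXX__X__
t=20: X_____________
t=21: __XXXXXXXXXXX_
t=22: X_X___________
t=23: _X__XXXXXXXXX_
t=24: ____X_________

1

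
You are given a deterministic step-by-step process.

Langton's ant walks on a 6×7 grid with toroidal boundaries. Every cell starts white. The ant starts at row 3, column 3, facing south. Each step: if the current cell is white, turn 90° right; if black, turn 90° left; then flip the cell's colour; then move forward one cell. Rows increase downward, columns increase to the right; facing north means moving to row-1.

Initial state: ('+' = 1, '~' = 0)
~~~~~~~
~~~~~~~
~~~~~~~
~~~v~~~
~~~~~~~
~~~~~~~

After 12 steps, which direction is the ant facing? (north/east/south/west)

south

step 0: ~~~~~~~
~~~~~~~
~~~~~~~
~~~v~~~
~~~~~~~
~~~~~~~
step 1: ~~~~~~~
~~~~~~~
~~~~~~~
~~<+~~~
~~~~~~~
~~~~~~~
step 2: ~~~~~~~
~~~~~~~
~~^~~~~
~~++~~~
~~~~~~~
~~~~~~~
step 3: ~~~~~~~
~~~~~~~
~~+>~~~
~~++~~~
~~~~~~~
~~~~~~~
step 4: ~~~~~~~
~~~~~~~
~~++~~~
~~+v~~~
~~~~~~~
~~~~~~~
step 5: ~~~~~~~
~~~~~~~
~~++~~~
~~+~>~~
~~~~~~~
~~~~~~~
step 6: ~~~~~~~
~~~~~~~
~~++~~~
~~+~+~~
~~~~v~~
~~~~~~~
step 7: ~~~~~~~
~~~~~~~
~~++~~~
~~+~+~~
~~~<+~~
~~~~~~~
step 8: ~~~~~~~
~~~~~~~
~~++~~~
~~+^+~~
~~~++~~
~~~~~~~
step 9: ~~~~~~~
~~~~~~~
~~++~~~
~~++>~~
~~~++~~
~~~~~~~
step 10: ~~~~~~~
~~~~~~~
~~++^~~
~~++~~~
~~~++~~
~~~~~~~
step 11: ~~~~~~~
~~~~~~~
~~+++>~
~~++~~~
~~~++~~
~~~~~~~
step 12: ~~~~~~~
~~~~~~~
~~++++~
~~++~v~
~~~++~~
~~~~~~~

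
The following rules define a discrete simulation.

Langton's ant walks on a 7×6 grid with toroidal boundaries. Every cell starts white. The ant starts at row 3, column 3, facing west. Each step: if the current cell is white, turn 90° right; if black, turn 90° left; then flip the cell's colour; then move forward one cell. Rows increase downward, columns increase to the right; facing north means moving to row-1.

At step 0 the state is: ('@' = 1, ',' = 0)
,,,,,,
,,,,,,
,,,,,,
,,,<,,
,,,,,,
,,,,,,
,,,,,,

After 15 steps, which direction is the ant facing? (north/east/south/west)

t=0: ,,,,,,
,,,,,,
,,,,,,
,,,<,,
,,,,,,
,,,,,,
,,,,,,
t=1: ,,,,,,
,,,,,,
,,,^,,
,,,@,,
,,,,,,
,,,,,,
,,,,,,
t=2: ,,,,,,
,,,,,,
,,,@>,
,,,@,,
,,,,,,
,,,,,,
,,,,,,
t=3: ,,,,,,
,,,,,,
,,,@@,
,,,@v,
,,,,,,
,,,,,,
,,,,,,
t=4: ,,,,,,
,,,,,,
,,,@@,
,,,<@,
,,,,,,
,,,,,,
,,,,,,
t=5: ,,,,,,
,,,,,,
,,,@@,
,,,,@,
,,,v,,
,,,,,,
,,,,,,
t=6: ,,,,,,
,,,,,,
,,,@@,
,,,,@,
,,<@,,
,,,,,,
,,,,,,
t=7: ,,,,,,
,,,,,,
,,,@@,
,,^,@,
,,@@,,
,,,,,,
,,,,,,
t=8: ,,,,,,
,,,,,,
,,,@@,
,,@>@,
,,@@,,
,,,,,,
,,,,,,
t=9: ,,,,,,
,,,,,,
,,,@@,
,,@@@,
,,@v,,
,,,,,,
,,,,,,
t=10: ,,,,,,
,,,,,,
,,,@@,
,,@@@,
,,@,>,
,,,,,,
,,,,,,
t=11: ,,,,,,
,,,,,,
,,,@@,
,,@@@,
,,@,@,
,,,,v,
,,,,,,
t=12: ,,,,,,
,,,,,,
,,,@@,
,,@@@,
,,@,@,
,,,<@,
,,,,,,
t=13: ,,,,,,
,,,,,,
,,,@@,
,,@@@,
,,@^@,
,,,@@,
,,,,,,
t=14: ,,,,,,
,,,,,,
,,,@@,
,,@@@,
,,@@>,
,,,@@,
,,,,,,
t=15: ,,,,,,
,,,,,,
,,,@@,
,,@@^,
,,@@,,
,,,@@,
,,,,,,

north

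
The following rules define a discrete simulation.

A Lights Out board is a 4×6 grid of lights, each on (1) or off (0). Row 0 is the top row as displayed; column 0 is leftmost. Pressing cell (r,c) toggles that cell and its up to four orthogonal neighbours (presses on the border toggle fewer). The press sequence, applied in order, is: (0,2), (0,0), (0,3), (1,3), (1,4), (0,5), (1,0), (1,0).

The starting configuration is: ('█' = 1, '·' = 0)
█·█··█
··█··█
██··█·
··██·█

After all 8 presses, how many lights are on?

t=0: █·█··█
··█··█
██··█·
··██·█
t=1: ██·█·█
·····█
██··█·
··██·█
t=2: ···█·█
█····█
██··█·
··██·█
t=3: ··█·██
█··█·█
██··█·
··██·█
t=4: ··████
█·█·██
██·██·
··██·█
t=5: ··██·█
█·██··
██·█··
··██·█
t=6: ··███·
█·██·█
██·█··
··██·█
t=7: █·███·
·███·█
·█·█··
··██·█
t=8: ··███·
█·██·█
██·█··
··██·█

13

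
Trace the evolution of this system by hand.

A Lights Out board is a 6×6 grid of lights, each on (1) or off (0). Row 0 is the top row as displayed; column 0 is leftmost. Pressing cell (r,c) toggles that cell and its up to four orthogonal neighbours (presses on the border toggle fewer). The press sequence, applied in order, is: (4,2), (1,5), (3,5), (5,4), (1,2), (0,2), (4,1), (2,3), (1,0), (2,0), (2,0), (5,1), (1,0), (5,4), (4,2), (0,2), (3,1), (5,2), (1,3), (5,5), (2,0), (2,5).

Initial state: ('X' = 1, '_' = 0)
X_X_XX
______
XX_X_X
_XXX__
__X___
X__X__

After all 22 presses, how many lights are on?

gen 0: X_X_XX
______
XX_X_X
_XXX__
__X___
X__X__
gen 1: X_X_XX
______
XX_X_X
_X_X__
_X_X__
X_XX__
gen 2: X_X_X_
____XX
XX_X__
_X_X__
_X_X__
X_XX__
gen 3: X_X_X_
____XX
XX_X_X
_X_XXX
_X_X_X
X_XX__
gen 4: X_X_X_
____XX
XX_X_X
_X_XXX
_X_XXX
X_X_XX
gen 5: X___X_
_XXXXX
XXXX_X
_X_XXX
_X_XXX
X_X_XX
gen 6: XXXXX_
_X_XXX
XXXX_X
_X_XXX
_X_XXX
X_X_XX
gen 7: XXXXX_
_X_XXX
XXXX_X
___XXX
X_XXXX
XXX_XX
gen 8: XXXXX_
_X__XX
XX__XX
____XX
X_XXXX
XXX_XX
gen 9: _XXXX_
X___XX
_X__XX
____XX
X_XXXX
XXX_XX
gen 10: _XXXX_
____XX
X___XX
X___XX
X_XXXX
XXX_XX
gen 11: _XXXX_
X___XX
_X__XX
____XX
X_XXXX
XXX_XX
gen 12: _XXXX_
X___XX
_X__XX
____XX
XXXXXX
____XX
gen 13: XXXXX_
_X__XX
XX__XX
____XX
XXXXXX
____XX
gen 14: XXXXX_
_X__XX
XX__XX
____XX
XXXX_X
___X__
gen 15: XXXXX_
_X__XX
XX__XX
__X_XX
X____X
__XX__
gen 16: X___X_
_XX_XX
XX__XX
__X_XX
X____X
__XX__
gen 17: X___X_
_XX_XX
X___XX
XX__XX
XX___X
__XX__
gen 18: X___X_
_XX_XX
X___XX
XX__XX
XXX__X
_X____
gen 19: X__XX_
_X_X_X
X__XXX
XX__XX
XXX__X
_X____
gen 20: X__XX_
_X_X_X
X__XXX
XX__XX
XXX___
_X__XX
gen 21: X__XX_
XX_X_X
_X_XXX
_X__XX
XXX___
_X__XX
gen 22: X__XX_
XX_X__
_X_X__
_X__X_
XXX___
_X__XX

16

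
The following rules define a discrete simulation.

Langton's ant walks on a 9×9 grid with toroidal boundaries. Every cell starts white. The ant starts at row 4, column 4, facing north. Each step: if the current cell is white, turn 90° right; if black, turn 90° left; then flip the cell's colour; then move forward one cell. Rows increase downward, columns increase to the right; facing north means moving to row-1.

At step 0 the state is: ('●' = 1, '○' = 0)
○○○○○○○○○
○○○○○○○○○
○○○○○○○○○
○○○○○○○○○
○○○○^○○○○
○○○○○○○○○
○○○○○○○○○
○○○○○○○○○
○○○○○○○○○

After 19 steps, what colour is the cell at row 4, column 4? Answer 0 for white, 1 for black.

0

gen 0: ○○○○○○○○○
○○○○○○○○○
○○○○○○○○○
○○○○○○○○○
○○○○^○○○○
○○○○○○○○○
○○○○○○○○○
○○○○○○○○○
○○○○○○○○○
gen 1: ○○○○○○○○○
○○○○○○○○○
○○○○○○○○○
○○○○○○○○○
○○○○●>○○○
○○○○○○○○○
○○○○○○○○○
○○○○○○○○○
○○○○○○○○○
gen 2: ○○○○○○○○○
○○○○○○○○○
○○○○○○○○○
○○○○○○○○○
○○○○●●○○○
○○○○○v○○○
○○○○○○○○○
○○○○○○○○○
○○○○○○○○○
gen 3: ○○○○○○○○○
○○○○○○○○○
○○○○○○○○○
○○○○○○○○○
○○○○●●○○○
○○○○<●○○○
○○○○○○○○○
○○○○○○○○○
○○○○○○○○○
gen 4: ○○○○○○○○○
○○○○○○○○○
○○○○○○○○○
○○○○○○○○○
○○○○^●○○○
○○○○●●○○○
○○○○○○○○○
○○○○○○○○○
○○○○○○○○○
gen 5: ○○○○○○○○○
○○○○○○○○○
○○○○○○○○○
○○○○○○○○○
○○○<○●○○○
○○○○●●○○○
○○○○○○○○○
○○○○○○○○○
○○○○○○○○○
gen 6: ○○○○○○○○○
○○○○○○○○○
○○○○○○○○○
○○○^○○○○○
○○○●○●○○○
○○○○●●○○○
○○○○○○○○○
○○○○○○○○○
○○○○○○○○○
gen 7: ○○○○○○○○○
○○○○○○○○○
○○○○○○○○○
○○○●>○○○○
○○○●○●○○○
○○○○●●○○○
○○○○○○○○○
○○○○○○○○○
○○○○○○○○○
gen 8: ○○○○○○○○○
○○○○○○○○○
○○○○○○○○○
○○○●●○○○○
○○○●v●○○○
○○○○●●○○○
○○○○○○○○○
○○○○○○○○○
○○○○○○○○○
gen 9: ○○○○○○○○○
○○○○○○○○○
○○○○○○○○○
○○○●●○○○○
○○○<●●○○○
○○○○●●○○○
○○○○○○○○○
○○○○○○○○○
○○○○○○○○○
gen 10: ○○○○○○○○○
○○○○○○○○○
○○○○○○○○○
○○○●●○○○○
○○○○●●○○○
○○○v●●○○○
○○○○○○○○○
○○○○○○○○○
○○○○○○○○○
gen 11: ○○○○○○○○○
○○○○○○○○○
○○○○○○○○○
○○○●●○○○○
○○○○●●○○○
○○<●●●○○○
○○○○○○○○○
○○○○○○○○○
○○○○○○○○○
gen 12: ○○○○○○○○○
○○○○○○○○○
○○○○○○○○○
○○○●●○○○○
○○^○●●○○○
○○●●●●○○○
○○○○○○○○○
○○○○○○○○○
○○○○○○○○○
gen 13: ○○○○○○○○○
○○○○○○○○○
○○○○○○○○○
○○○●●○○○○
○○●>●●○○○
○○●●●●○○○
○○○○○○○○○
○○○○○○○○○
○○○○○○○○○
gen 14: ○○○○○○○○○
○○○○○○○○○
○○○○○○○○○
○○○●●○○○○
○○●●●●○○○
○○●v●●○○○
○○○○○○○○○
○○○○○○○○○
○○○○○○○○○
gen 15: ○○○○○○○○○
○○○○○○○○○
○○○○○○○○○
○○○●●○○○○
○○●●●●○○○
○○●○>●○○○
○○○○○○○○○
○○○○○○○○○
○○○○○○○○○
gen 16: ○○○○○○○○○
○○○○○○○○○
○○○○○○○○○
○○○●●○○○○
○○●●^●○○○
○○●○○●○○○
○○○○○○○○○
○○○○○○○○○
○○○○○○○○○
gen 17: ○○○○○○○○○
○○○○○○○○○
○○○○○○○○○
○○○●●○○○○
○○●<○●○○○
○○●○○●○○○
○○○○○○○○○
○○○○○○○○○
○○○○○○○○○
gen 18: ○○○○○○○○○
○○○○○○○○○
○○○○○○○○○
○○○●●○○○○
○○●○○●○○○
○○●v○●○○○
○○○○○○○○○
○○○○○○○○○
○○○○○○○○○
gen 19: ○○○○○○○○○
○○○○○○○○○
○○○○○○○○○
○○○●●○○○○
○○●○○●○○○
○○<●○●○○○
○○○○○○○○○
○○○○○○○○○
○○○○○○○○○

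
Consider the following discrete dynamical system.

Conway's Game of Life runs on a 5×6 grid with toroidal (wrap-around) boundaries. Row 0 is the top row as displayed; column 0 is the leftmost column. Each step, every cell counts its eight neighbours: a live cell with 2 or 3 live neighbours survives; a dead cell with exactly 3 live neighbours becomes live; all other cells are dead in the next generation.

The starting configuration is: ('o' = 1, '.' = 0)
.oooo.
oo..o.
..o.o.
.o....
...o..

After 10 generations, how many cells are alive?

20

0) .oooo.
oo..o.
..o.o.
.o....
...o..
1) oo..oo
o...o.
o.oo.o
..oo..
.o.oo.
2) .oo...
..o...
o.o..o
o....o
.o....
3) .oo...
o.oo..
o....o
.....o
.oo...
4) o.....
o.oo.o
oo..oo
.o...o
ooo...
5) ...o..
..oo..
...o..
....o.
..o..o
6) ...oo.
..ooo.
..ooo.
...oo.
...oo.
7) .....o
.....o
.....o
.....o
..o..o
8) o...oo
o...oo
o...oo
o...oo
o...oo
9) .o.o..
.o.o..
.o.o..
.o.o..
.o.o..
10) oo.oo.
oo.oo.
oo.oo.
oo.oo.
oo.oo.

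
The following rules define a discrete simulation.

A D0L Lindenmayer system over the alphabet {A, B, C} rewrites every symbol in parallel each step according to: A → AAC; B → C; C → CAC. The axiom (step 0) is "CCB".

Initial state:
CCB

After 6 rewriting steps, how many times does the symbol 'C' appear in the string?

852

t=0: CCB
t=1: CACCACC
t=2: CACAACCACCACAACCACCAC
t=3: CACAACCACAACAACCACCACAACCACCACAACCACAACAACCACCACAACCACCACAACCAC
t=4: CACAACCACAACAACCACCACAACCACAACAACCACAACAACCACCACAACCACCACA…CCACCACAACCACAACAACCACCACAACCACCACAACCACAACAACCACCACAACCAC  (len 189)
t=5: CACAACCACAACAACCACCACAACCACAACAACCACAACAACCACCACAACCACCACA…CCACAACAACCACAACAACCACCACAACCACCACAACCACAACAACCACCACAACCAC  (len 567)
t=6: CACAACCACAACAACCACCACAACCACAACAACCACAACAACCACCACAACCACCACA…CCACAACAACCACAACAACCACCACAACCACCACAACCACAACAACCACCACAACCAC  (len 1701)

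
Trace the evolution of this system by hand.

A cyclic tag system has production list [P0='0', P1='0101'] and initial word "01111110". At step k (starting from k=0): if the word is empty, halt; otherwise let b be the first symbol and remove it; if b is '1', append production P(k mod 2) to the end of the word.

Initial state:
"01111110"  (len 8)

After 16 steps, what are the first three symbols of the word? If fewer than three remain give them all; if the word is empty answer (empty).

100

[0] "01111110"  (len 8)
[1] "1111110"  (len 7)
[2] "1111100101"  (len 10)
[3] "1111001010"  (len 10)
[4] "1110010100101"  (len 13)
[5] "1100101001010"  (len 13)
[6] "1001010010100101"  (len 16)
[7] "0010100101001010"  (len 16)
[8] "010100101001010"  (len 15)
[9] "10100101001010"  (len 14)
[10] "01001010010100101"  (len 17)
[11] "1001010010100101"  (len 16)
[12] "0010100101001010101"  (len 19)
[13] "010100101001010101"  (len 18)
[14] "10100101001010101"  (len 17)
[15] "01001010010101010"  (len 17)
[16] "1001010010101010"  (len 16)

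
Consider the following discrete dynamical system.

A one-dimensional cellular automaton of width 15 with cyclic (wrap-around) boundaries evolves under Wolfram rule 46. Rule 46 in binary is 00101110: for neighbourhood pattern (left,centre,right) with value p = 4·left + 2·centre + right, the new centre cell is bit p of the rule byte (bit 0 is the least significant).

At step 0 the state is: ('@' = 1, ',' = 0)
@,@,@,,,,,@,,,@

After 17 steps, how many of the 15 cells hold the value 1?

6

k=0  @,@,@,,,,,@,,,@
k=1  ,@@@@,,,,@@,,@@
k=2  @@,,,,,,@@,,@@,
k=3  @,,,,,,@@,,@@,@
k=4  ,,,,,,@@,,@@,@@
k=5  ,,,,,@@,,@@,@@,
k=6  ,,,,@@,,@@,@@,,
k=7  ,,,@@,,@@,@@,,,
k=8  ,,@@,,@@,@@,,,,
k=9  ,@@,,@@,@@,,,,,
k=10  @@,,@@,@@,,,,,,
k=11  @,,@@,@@,,,,,,@
k=12  ,,@@,@@,,,,,,@@
k=13  ,@@,@@,,,,,,@@,
k=14  @@,@@,,,,,,@@,,
k=15  @,@@,,,,,,@@,,@
k=16  ,@@,,,,,,@@,,@@
k=17  @@,,,,,,@@,,@@,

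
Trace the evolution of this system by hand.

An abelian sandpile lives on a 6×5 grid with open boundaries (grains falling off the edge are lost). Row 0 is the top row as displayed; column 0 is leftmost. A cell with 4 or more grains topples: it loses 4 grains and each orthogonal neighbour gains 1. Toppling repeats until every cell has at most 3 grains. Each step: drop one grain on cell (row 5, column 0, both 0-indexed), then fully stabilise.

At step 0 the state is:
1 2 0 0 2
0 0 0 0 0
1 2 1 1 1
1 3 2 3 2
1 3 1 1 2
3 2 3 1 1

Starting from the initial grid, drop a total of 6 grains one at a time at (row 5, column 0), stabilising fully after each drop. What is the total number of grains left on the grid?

39

step 0: 1 2 0 0 2
0 0 0 0 0
1 2 1 1 1
1 3 2 3 2
1 3 1 1 2
3 2 3 1 1
step 1: 1 2 0 0 2
0 0 0 0 0
1 2 1 1 1
1 3 2 3 2
2 3 1 1 2
0 3 3 1 1
step 2: 1 2 0 0 2
0 0 0 0 0
1 2 1 1 1
1 3 2 3 2
2 3 1 1 2
1 3 3 1 1
step 3: 1 2 0 0 2
0 0 0 0 0
1 2 1 1 1
1 3 2 3 2
2 3 1 1 2
2 3 3 1 1
step 4: 1 2 0 0 2
0 0 0 0 0
1 2 1 1 1
1 3 2 3 2
2 3 1 1 2
3 3 3 1 1
step 5: 1 2 0 0 2
0 0 0 0 0
1 3 1 1 1
3 0 3 3 2
0 2 3 1 2
2 2 0 2 1
step 6: 1 2 0 0 2
0 0 0 0 0
1 3 1 1 1
3 0 3 3 2
0 2 3 1 2
3 2 0 2 1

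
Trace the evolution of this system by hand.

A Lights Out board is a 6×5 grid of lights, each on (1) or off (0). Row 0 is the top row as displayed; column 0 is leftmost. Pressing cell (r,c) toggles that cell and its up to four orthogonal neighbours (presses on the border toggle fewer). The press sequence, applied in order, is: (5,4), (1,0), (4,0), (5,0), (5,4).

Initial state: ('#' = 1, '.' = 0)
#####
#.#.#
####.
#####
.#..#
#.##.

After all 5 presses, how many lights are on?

step 0: #####
#.#.#
####.
#####
.#..#
#.##.
step 1: #####
#.#.#
####.
#####
.#...
#.#.#
step 2: .####
.##.#
.###.
#####
.#...
#.#.#
step 3: .####
.##.#
.###.
.####
#....
..#.#
step 4: .####
.##.#
.###.
.####
.....
###.#
step 5: .####
.##.#
.###.
.####
....#
####.

19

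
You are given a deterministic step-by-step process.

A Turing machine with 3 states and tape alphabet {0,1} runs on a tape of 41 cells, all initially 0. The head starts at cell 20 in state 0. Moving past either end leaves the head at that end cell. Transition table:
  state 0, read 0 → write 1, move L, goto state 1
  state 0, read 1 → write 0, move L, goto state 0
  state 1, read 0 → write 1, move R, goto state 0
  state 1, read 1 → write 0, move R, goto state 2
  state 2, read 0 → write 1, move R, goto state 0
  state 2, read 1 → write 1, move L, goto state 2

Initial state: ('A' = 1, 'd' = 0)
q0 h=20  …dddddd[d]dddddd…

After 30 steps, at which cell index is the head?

6

gen 0: q0 h=20  …dddddd[d]dddddd…
gen 1: q1 h=19  …dddddd[d]Addddd…
gen 2: q0 h=20  …dddddA[A]dddddd…
gen 3: q0 h=19  …dddddd[A]dddddd…
gen 4: q0 h=18  …dddddd[d]dddddd…
gen 5: q1 h=17  …dddddd[d]Addddd…
gen 6: q0 h=18  …dddddA[A]dddddd…
gen 7: q0 h=17  …dddddd[A]dddddd…
gen 8: q0 h=16  …dddddd[d]dddddd…
gen 9: q1 h=15  …dddddd[d]Addddd…
gen 10: q0 h=16  …dddddA[A]dddddd…
gen 11: q0 h=15  …dddddd[A]dddddd…
gen 12: q0 h=14  …dddddd[d]dddddd…
gen 13: q1 h=13  …dddddd[d]Addddd…
gen 14: q0 h=14  …dddddA[A]dddddd…
gen 15: q0 h=13  …dddddd[A]dddddd…
gen 16: q0 h=12  …dddddd[d]dddddd…
gen 17: q1 h=11  …dddddd[d]Addddd…
gen 18: q0 h=12  …dddddA[A]dddddd…
gen 19: q0 h=11  …dddddd[A]dddddd…
gen 20: q0 h=10  …dddddd[d]dddddd…
gen 21: q1 h= 9  …dddddd[d]Addddd…
gen 22: q0 h=10  …dddddA[A]dddddd…
gen 23: q0 h= 9  …dddddd[A]dddddd…
gen 24: q0 h= 8  …dddddd[d]dddddd…
gen 25: q1 h= 7  …dddddd[d]Addddd…
gen 26: q0 h= 8  …dddddA[A]dddddd…
gen 27: q0 h= 7  …dddddd[A]dddddd…
gen 28: q0 h= 6  |dddddd[d]dddddd…
gen 29: q1 h= 5  |ddddd[d]Addddd…
gen 30: q0 h= 6  |dddddA[A]dddddd…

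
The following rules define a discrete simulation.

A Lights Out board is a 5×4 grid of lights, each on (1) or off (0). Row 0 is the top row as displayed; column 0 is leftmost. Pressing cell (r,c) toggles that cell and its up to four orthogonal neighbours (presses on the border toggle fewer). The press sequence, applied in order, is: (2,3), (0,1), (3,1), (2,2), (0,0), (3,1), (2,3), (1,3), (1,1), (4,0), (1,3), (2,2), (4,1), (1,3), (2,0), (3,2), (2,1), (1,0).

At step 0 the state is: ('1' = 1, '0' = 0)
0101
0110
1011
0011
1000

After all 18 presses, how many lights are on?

t=0: 0101
0110
1011
0011
1000
t=1: 0101
0111
1000
0010
1000
t=2: 1011
0011
1000
0010
1000
t=3: 1011
0011
1100
1100
1100
t=4: 1011
0001
1011
1110
1100
t=5: 0111
1001
1011
1110
1100
t=6: 0111
1001
1111
0000
1000
t=7: 0111
1000
1100
0001
1000
t=8: 0110
1011
1101
0001
1000
t=9: 0010
0101
1001
0001
1000
t=10: 0010
0101
1001
1001
0100
t=11: 0011
0110
1000
1001
0100
t=12: 0011
0100
1111
1011
0100
t=13: 0011
0100
1111
1111
1010
t=14: 0010
0111
1110
1111
1010
t=15: 0010
1111
0010
0111
1010
t=16: 0010
1111
0000
0000
1000
t=17: 0010
1011
1110
0100
1000
t=18: 1010
0111
0110
0100
1000

9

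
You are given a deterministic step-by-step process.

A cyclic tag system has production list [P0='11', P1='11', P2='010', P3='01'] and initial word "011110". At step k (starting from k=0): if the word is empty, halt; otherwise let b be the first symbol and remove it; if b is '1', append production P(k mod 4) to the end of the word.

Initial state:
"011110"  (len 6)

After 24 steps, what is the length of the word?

[0] "011110"  (len 6)
[1] "11110"  (len 5)
[2] "111011"  (len 6)
[3] "11011010"  (len 8)
[4] "101101001"  (len 9)
[5] "0110100111"  (len 10)
[6] "110100111"  (len 9)
[7] "10100111010"  (len 11)
[8] "010011101001"  (len 12)
[9] "10011101001"  (len 11)
[10] "001110100111"  (len 12)
[11] "01110100111"  (len 11)
[12] "1110100111"  (len 10)
[13] "11010011111"  (len 11)
[14] "101001111111"  (len 12)
[15] "01001111111010"  (len 14)
[16] "1001111111010"  (len 13)
[17] "00111111101011"  (len 14)
[18] "0111111101011"  (len 13)
[19] "111111101011"  (len 12)
[20] "1111110101101"  (len 13)
[21] "11111010110111"  (len 14)
[22] "111101011011111"  (len 15)
[23] "11101011011111010"  (len 17)
[24] "110101101111101001"  (len 18)

18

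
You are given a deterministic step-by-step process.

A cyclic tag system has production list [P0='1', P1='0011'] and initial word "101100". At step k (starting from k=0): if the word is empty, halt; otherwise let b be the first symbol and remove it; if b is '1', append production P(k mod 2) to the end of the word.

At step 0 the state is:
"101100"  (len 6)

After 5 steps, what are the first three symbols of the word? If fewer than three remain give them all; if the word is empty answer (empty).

k=0  "101100"  (len 6)
k=1  "011001"  (len 6)
k=2  "11001"  (len 5)
k=3  "10011"  (len 5)
k=4  "00110011"  (len 8)
k=5  "0110011"  (len 7)

011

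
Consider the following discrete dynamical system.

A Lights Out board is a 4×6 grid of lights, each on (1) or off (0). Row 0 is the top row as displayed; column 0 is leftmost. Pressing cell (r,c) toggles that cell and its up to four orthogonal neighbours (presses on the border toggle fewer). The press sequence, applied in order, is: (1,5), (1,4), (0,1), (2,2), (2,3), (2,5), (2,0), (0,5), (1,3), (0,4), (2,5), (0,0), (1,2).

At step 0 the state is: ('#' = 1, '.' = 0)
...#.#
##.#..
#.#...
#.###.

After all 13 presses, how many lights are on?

10

k=0  ...#.#
##.#..
#.#...
#.###.
k=1  ...#..
##.###
#.#..#
#.###.
k=2  ...##.
##....
#.#.##
#.###.
k=3  #####.
#.....
#.#.##
#.###.
k=4  #####.
#.#...
##.###
#..##.
k=5  #####.
#.##..
###..#
#...#.
k=6  #####.
#.##.#
###.#.
#...##
k=7  #####.
..##.#
..#.#.
....##
k=8  ####.#
..##..
..#.#.
....##
k=9  ###..#
....#.
..###.
....##
k=10  #####.
......
..###.
....##
k=11  #####.
.....#
..##.#
....#.
k=12  ..###.
#....#
..##.#
....#.
k=13  ...##.
####.#
...#.#
....#.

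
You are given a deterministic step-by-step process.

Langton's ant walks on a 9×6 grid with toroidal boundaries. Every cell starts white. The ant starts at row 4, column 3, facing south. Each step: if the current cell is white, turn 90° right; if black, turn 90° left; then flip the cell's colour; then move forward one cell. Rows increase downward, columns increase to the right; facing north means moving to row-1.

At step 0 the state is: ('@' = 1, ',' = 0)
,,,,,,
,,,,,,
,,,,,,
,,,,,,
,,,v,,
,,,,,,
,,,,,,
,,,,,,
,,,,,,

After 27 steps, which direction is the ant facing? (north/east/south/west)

east

0) ,,,,,,
,,,,,,
,,,,,,
,,,,,,
,,,v,,
,,,,,,
,,,,,,
,,,,,,
,,,,,,
1) ,,,,,,
,,,,,,
,,,,,,
,,,,,,
,,<@,,
,,,,,,
,,,,,,
,,,,,,
,,,,,,
2) ,,,,,,
,,,,,,
,,,,,,
,,^,,,
,,@@,,
,,,,,,
,,,,,,
,,,,,,
,,,,,,
3) ,,,,,,
,,,,,,
,,,,,,
,,@>,,
,,@@,,
,,,,,,
,,,,,,
,,,,,,
,,,,,,
4) ,,,,,,
,,,,,,
,,,,,,
,,@@,,
,,@v,,
,,,,,,
,,,,,,
,,,,,,
,,,,,,
5) ,,,,,,
,,,,,,
,,,,,,
,,@@,,
,,@,>,
,,,,,,
,,,,,,
,,,,,,
,,,,,,
6) ,,,,,,
,,,,,,
,,,,,,
,,@@,,
,,@,@,
,,,,v,
,,,,,,
,,,,,,
,,,,,,
7) ,,,,,,
,,,,,,
,,,,,,
,,@@,,
,,@,@,
,,,<@,
,,,,,,
,,,,,,
,,,,,,
8) ,,,,,,
,,,,,,
,,,,,,
,,@@,,
,,@^@,
,,,@@,
,,,,,,
,,,,,,
,,,,,,
9) ,,,,,,
,,,,,,
,,,,,,
,,@@,,
,,@@>,
,,,@@,
,,,,,,
,,,,,,
,,,,,,
10) ,,,,,,
,,,,,,
,,,,,,
,,@@^,
,,@@,,
,,,@@,
,,,,,,
,,,,,,
,,,,,,
11) ,,,,,,
,,,,,,
,,,,,,
,,@@@>
,,@@,,
,,,@@,
,,,,,,
,,,,,,
,,,,,,
12) ,,,,,,
,,,,,,
,,,,,,
,,@@@@
,,@@,v
,,,@@,
,,,,,,
,,,,,,
,,,,,,
13) ,,,,,,
,,,,,,
,,,,,,
,,@@@@
,,@@<@
,,,@@,
,,,,,,
,,,,,,
,,,,,,
14) ,,,,,,
,,,,,,
,,,,,,
,,@@^@
,,@@@@
,,,@@,
,,,,,,
,,,,,,
,,,,,,
15) ,,,,,,
,,,,,,
,,,,,,
,,@<,@
,,@@@@
,,,@@,
,,,,,,
,,,,,,
,,,,,,
16) ,,,,,,
,,,,,,
,,,,,,
,,@,,@
,,@v@@
,,,@@,
,,,,,,
,,,,,,
,,,,,,
17) ,,,,,,
,,,,,,
,,,,,,
,,@,,@
,,@,>@
,,,@@,
,,,,,,
,,,,,,
,,,,,,
18) ,,,,,,
,,,,,,
,,,,,,
,,@,^@
,,@,,@
,,,@@,
,,,,,,
,,,,,,
,,,,,,
19) ,,,,,,
,,,,,,
,,,,,,
,,@,@>
,,@,,@
,,,@@,
,,,,,,
,,,,,,
,,,,,,
20) ,,,,,,
,,,,,,
,,,,,^
,,@,@,
,,@,,@
,,,@@,
,,,,,,
,,,,,,
,,,,,,
21) ,,,,,,
,,,,,,
>,,,,@
,,@,@,
,,@,,@
,,,@@,
,,,,,,
,,,,,,
,,,,,,
22) ,,,,,,
,,,,,,
@,,,,@
v,@,@,
,,@,,@
,,,@@,
,,,,,,
,,,,,,
,,,,,,
23) ,,,,,,
,,,,,,
@,,,,@
@,@,@<
,,@,,@
,,,@@,
,,,,,,
,,,,,,
,,,,,,
24) ,,,,,,
,,,,,,
@,,,,^
@,@,@@
,,@,,@
,,,@@,
,,,,,,
,,,,,,
,,,,,,
25) ,,,,,,
,,,,,,
@,,,<,
@,@,@@
,,@,,@
,,,@@,
,,,,,,
,,,,,,
,,,,,,
26) ,,,,,,
,,,,^,
@,,,@,
@,@,@@
,,@,,@
,,,@@,
,,,,,,
,,,,,,
,,,,,,
27) ,,,,,,
,,,,@>
@,,,@,
@,@,@@
,,@,,@
,,,@@,
,,,,,,
,,,,,,
,,,,,,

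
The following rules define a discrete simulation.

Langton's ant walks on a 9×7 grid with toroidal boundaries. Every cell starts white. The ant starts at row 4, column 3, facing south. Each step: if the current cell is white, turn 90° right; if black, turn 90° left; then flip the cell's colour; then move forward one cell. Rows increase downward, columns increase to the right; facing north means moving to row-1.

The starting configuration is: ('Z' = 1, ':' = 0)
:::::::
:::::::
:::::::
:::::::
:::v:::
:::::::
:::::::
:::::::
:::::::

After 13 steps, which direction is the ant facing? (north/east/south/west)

gen 0: :::::::
:::::::
:::::::
:::::::
:::v:::
:::::::
:::::::
:::::::
:::::::
gen 1: :::::::
:::::::
:::::::
:::::::
::<Z:::
:::::::
:::::::
:::::::
:::::::
gen 2: :::::::
:::::::
:::::::
::^::::
::ZZ:::
:::::::
:::::::
:::::::
:::::::
gen 3: :::::::
:::::::
:::::::
::Z>:::
::ZZ:::
:::::::
:::::::
:::::::
:::::::
gen 4: :::::::
:::::::
:::::::
::ZZ:::
::Zv:::
:::::::
:::::::
:::::::
:::::::
gen 5: :::::::
:::::::
:::::::
::ZZ:::
::Z:>::
:::::::
:::::::
:::::::
:::::::
gen 6: :::::::
:::::::
:::::::
::ZZ:::
::Z:Z::
::::v::
:::::::
:::::::
:::::::
gen 7: :::::::
:::::::
:::::::
::ZZ:::
::Z:Z::
:::<Z::
:::::::
:::::::
:::::::
gen 8: :::::::
:::::::
:::::::
::ZZ:::
::Z^Z::
:::ZZ::
:::::::
:::::::
:::::::
gen 9: :::::::
:::::::
:::::::
::ZZ:::
::ZZ>::
:::ZZ::
:::::::
:::::::
:::::::
gen 10: :::::::
:::::::
:::::::
::ZZ^::
::ZZ:::
:::ZZ::
:::::::
:::::::
:::::::
gen 11: :::::::
:::::::
:::::::
::ZZZ>:
::ZZ:::
:::ZZ::
:::::::
:::::::
:::::::
gen 12: :::::::
:::::::
:::::::
::ZZZZ:
::ZZ:v:
:::ZZ::
:::::::
:::::::
:::::::
gen 13: :::::::
:::::::
:::::::
::ZZZZ:
::ZZ<Z:
:::ZZ::
:::::::
:::::::
:::::::

west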